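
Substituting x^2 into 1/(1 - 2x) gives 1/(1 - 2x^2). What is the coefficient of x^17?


Since 1/(1 - 2x^2) only has even powers of x,
the coefficient of x^17 (odd) is 0.

0


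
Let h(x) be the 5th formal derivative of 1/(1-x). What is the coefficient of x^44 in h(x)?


Differentiating 5 times: d^5/dx^5 [1/(1-x)] = 5!/(1-x)^6.
The expansion 1/(1-x)^6 = sum_{k>=0} C(k+5, 5) x^k, so the coefficient of x^n in 5!/(1-x)^6 is 5! * C(n+5, 5).
For n = 44: 120 * C(49, 5) = 120 * 1906884 = 228826080

228826080


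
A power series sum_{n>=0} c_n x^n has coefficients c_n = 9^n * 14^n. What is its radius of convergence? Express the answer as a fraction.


By the root test (Cauchy-Hadamard), the radius is R = 1 / limsup_n |c_n|^(1/n).
Here |c_n|^(1/n) = (9^n * 14^n)^(1/n) = 9 * 14 = 126 for all n.
So R = 1/126 = 1/126.

1/126


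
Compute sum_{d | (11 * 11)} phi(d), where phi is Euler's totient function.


First, 11 * 11 = 121. One classical identity is sum_{d | n} phi(d) = n (each k in [1, n] has a unique gcd with n, and among the k's with gcd(k, n) = n/d there are phi(d) of them). So the sum equals 121. We also verify directly:
Divisors of 121: 1, 11, 121.
phi values: 1, 10, 110.
Sum = 121.

121


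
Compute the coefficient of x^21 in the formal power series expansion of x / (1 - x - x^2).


Let f(x) = sum_{k>=0} a_k x^k. Multiplying f(x) * (1 - x - x^2) = x and matching coefficients gives a_0 = 0, a_1 = 1, and a_k = a_{k-1} + a_{k-2} for k >= 2. These are the Fibonacci numbers F_k.
Iterating from F_0 = 0, F_1 = 1:
F_0=0, F_1=1, F_2=1, F_3=2, F_4=3, F_5=5, F_6=8, F_7=13, F_8=21, F_9=34, ...
F_21 = 10946.

10946


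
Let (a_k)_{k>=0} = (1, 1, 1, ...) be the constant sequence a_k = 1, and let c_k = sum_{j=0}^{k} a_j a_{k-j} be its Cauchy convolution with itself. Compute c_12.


Since a_j = 1 for all j >= 0, the convolution sum becomes
c_k = sum_{j=0}^{k} 1 * 1 = 1 * (k + 1).
Equivalently, the generating function of (a_k) is 1/(1 - x) and its square is 1/(1 - x)^2 = sum_{k>=0} 1(k + 1) x^k.
For k = 12: 1 * 13 = 13.

13


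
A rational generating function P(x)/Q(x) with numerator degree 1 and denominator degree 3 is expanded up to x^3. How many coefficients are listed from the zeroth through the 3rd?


Expanding up to x^3 gives the coefficients for x^0, x^1, ..., x^3.
That is 3 + 1 = 4 coefficients in total.

4


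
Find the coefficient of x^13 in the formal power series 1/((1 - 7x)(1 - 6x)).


By partial fractions or Cauchy convolution:
The coefficient equals sum_{k=0}^{13} 7^k * 6^(13-k).
= 599858908753

599858908753


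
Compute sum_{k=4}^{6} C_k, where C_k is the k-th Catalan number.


C_4 through C_6: 14, 42, 132
Sum = 14 + 42 + 132
= 188

188


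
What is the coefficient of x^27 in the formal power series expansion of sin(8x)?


The Maclaurin series is sin(t) = sum_{k>=0} (-1)^k t^(2k+1) / (2k+1)!, so substituting t = 8x, only odd powers of x are nonzero, with coefficient of x^(2k+1) equal to (-1)^k 8^(2k+1) / (2k+1)!.
Write 27 = 2*13 + 1, giving the coefficient (-1)^13 * 8^27 / 27! = -2417851639229258349412352/10888869450418352160768000000 = -288230376151711744/1298054391195577640625.

-288230376151711744/1298054391195577640625


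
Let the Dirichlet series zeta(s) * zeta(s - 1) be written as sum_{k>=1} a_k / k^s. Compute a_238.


Convolution gives a_k = sum_{d | k} d * 1 = sum_{d | k} d = sigma(k), the sum of positive divisors of k.
For k = 238, the divisors are 1, 2, 7, 14, 17, 34, 119, 238, so
sigma(238) = 1 + 2 + 7 + 14 + 17 + 34 + 119 + 238 = 432.

432


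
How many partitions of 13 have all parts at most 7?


Using the generating function (1-x)^(-1)(1-x^2)^(-1)...(1-x^7)^(-1),
the coefficient of x^13 counts these restricted partitions.
Result = 82

82


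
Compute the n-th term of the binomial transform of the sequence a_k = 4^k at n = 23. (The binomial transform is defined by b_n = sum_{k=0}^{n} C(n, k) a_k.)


With a_k = 4^k, b_n = sum_{k=0}^{n} C(n, k) 4^k = (1 + 4)^n by the binomial theorem.
For n = 23: (1 + 4)^23 = 5^23 = 11920928955078125.

11920928955078125


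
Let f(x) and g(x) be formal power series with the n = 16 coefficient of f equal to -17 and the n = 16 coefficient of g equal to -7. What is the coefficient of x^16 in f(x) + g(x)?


Addition of formal power series is termwise.
The coefficient of x^16 in f + g = -17 + -7
= -24

-24


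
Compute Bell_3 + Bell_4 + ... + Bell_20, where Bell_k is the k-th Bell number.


Recall Bell_k counts set partitions of a k-set (with Bell_0 = 1 by convention).
Bell_3 through Bell_20: 5, 15, 52, 203, 877, 4140, 21147, 115975, 678570, 4213597, 27644437, 190899322, 1382958545, 10480142147, 82864869804, 682076806159, 5832742205057, 51724158235372
Sum = 5 + 15 + 52 + 203 + 877 + 4140 + 21147 + 115975 + 678570 + 4213597 + 27644437 + 190899322 + 1382958545 + 10480142147 + 82864869804 + 682076806159 + 5832742205057 + 51724158235372 = 58333928795424.

58333928795424


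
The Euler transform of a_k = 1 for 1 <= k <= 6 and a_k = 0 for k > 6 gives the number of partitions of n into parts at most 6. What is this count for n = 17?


Partitions of 17 into parts at most 6:
Using generating function (1-x)^(-1)(1-x^2)^(-1)...(1-x^6)^(-1),
the coefficient of x^17 = 163

163


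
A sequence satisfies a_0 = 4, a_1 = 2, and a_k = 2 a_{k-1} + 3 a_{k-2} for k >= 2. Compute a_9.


The characteristic equation is t^2 - 2 t - 3 = 0, with roots r_1 = 3 and r_2 = -1 (so c_1 = r_1 + r_2, c_2 = -r_1 r_2 as required).
One can use the closed form a_n = A r_1^n + B r_2^n, but direct iteration is more reliable:
a_0 = 4, a_1 = 2, a_2 = 16, a_3 = 38, a_4 = 124, a_5 = 362, a_6 = 1096, a_7 = 3278, a_8 = 9844, a_9 = 29522.
So a_9 = 29522.

29522


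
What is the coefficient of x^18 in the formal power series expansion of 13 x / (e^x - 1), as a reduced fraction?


The exponential generating function for Bernoulli numbers is
x / (e^x - 1) = sum_{k>=0} B_k x^k / k!.
So the coefficient of x^18 in 13 x / (e^x - 1) is 13 B_18 / 18!.
Computing: B_18 = 43867/798, 18! = 6402373705728000, giving
13 * 43867/798 / 6402373705728000 = 43867/393007247474688000.

43867/393007247474688000


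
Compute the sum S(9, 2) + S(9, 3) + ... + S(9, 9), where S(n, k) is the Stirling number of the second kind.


By definition, S(n, k) counts partitions of an n-set into exactly k nonempty blocks.
Computing row n = 9 for k = 2..9:
S(9, k): 255, 3025, 7770, 6951, 2646, 462, 36, 1
Sum = 21146.

21146


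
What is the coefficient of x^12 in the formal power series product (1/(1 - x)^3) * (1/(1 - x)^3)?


Combine the factors: (1/(1 - x)^3) * (1/(1 - x)^3) = 1/(1 - x)^6.
Then use 1/(1 - x)^r = sum_{k>=0} C(k + r - 1, r - 1) x^k with r = 6 and k = 12:
C(17, 5) = 6188.

6188


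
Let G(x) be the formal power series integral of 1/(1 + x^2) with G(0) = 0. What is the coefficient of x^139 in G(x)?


1/(1 + x^2) = sum_{j>=0} (-1)^j x^(2j). Integrating termwise with G(0) = 0:
G(x) = sum_{j>=0} (-1)^j x^(2j+1) / (2j+1) = arctan(x).
Only odd powers are nonzero. For x^139 write 139 = 2*69 + 1, giving
(-1)^69 / 139 = -1/139 = -1/139.

-1/139


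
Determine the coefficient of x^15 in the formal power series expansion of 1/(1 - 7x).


The geometric series identity gives 1/(1 - c x) = sum_{k>=0} c^k x^k, so the coefficient of x^k is c^k.
Here c = 7 and k = 15.
Computing: 7^15 = 4747561509943

4747561509943


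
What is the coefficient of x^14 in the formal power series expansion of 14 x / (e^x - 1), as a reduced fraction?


The exponential generating function for Bernoulli numbers is
x / (e^x - 1) = sum_{k>=0} B_k x^k / k!.
So the coefficient of x^14 in 14 x / (e^x - 1) is 14 B_14 / 14!.
Computing: B_14 = 7/6, 14! = 87178291200, giving
14 * 7/6 / 87178291200 = 1/5337446400.

1/5337446400


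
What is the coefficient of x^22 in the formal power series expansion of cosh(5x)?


The Maclaurin series is cosh(t) = sum_{m>=0} t^(2m) / (2m)!, so substituting t = 5x, only even powers of x are nonzero, with coefficient of x^(2m) equal to 5^(2m) / (2m)!.
For x^22 the coefficient is 5^22/22! = 2384185791015625/1124000727777607680000 = 3814697265625/1798401164444172288.

3814697265625/1798401164444172288


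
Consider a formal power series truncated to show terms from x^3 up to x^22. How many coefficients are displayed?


From x^3 to x^22 inclusive, the count is 22 - 3 + 1 = 20.

20


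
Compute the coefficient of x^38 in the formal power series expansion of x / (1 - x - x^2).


Let f(x) = sum_{k>=0} a_k x^k. Multiplying f(x) * (1 - x - x^2) = x and matching coefficients gives a_0 = 0, a_1 = 1, and a_k = a_{k-1} + a_{k-2} for k >= 2. These are the Fibonacci numbers F_k.
Iterating from F_0 = 0, F_1 = 1:
F_0=0, F_1=1, F_2=1, F_3=2, F_4=3, F_5=5, F_6=8, F_7=13, F_8=21, F_9=34, ...
F_38 = 39088169.

39088169


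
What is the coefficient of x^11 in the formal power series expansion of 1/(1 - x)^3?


The negative binomial / multiset identity is
1/(1 - x)^r = sum_{k>=0} C(k + r - 1, r - 1) x^k.
Here r = 3 and k = 11, so the coefficient is
C(11 + 2, 2) = C(13, 2)
= 78

78


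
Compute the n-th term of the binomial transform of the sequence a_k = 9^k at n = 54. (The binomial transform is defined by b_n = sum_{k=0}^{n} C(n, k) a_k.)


With a_k = 9^k, b_n = sum_{k=0}^{n} C(n, k) 9^k = (1 + 9)^n by the binomial theorem.
For n = 54: (1 + 9)^54 = 10^54 = 1000000000000000000000000000000000000000000000000000000.

1000000000000000000000000000000000000000000000000000000


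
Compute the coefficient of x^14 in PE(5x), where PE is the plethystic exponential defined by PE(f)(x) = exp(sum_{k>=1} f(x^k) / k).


With f(x) = 5x, the exponent is sum_{k>=1} 5 x^k / k = 5 * (-ln(1 - x)). Exponentiating:
PE(5x) = exp(-5 ln(1 - x)) = 1/(1 - x)^5.
By the negative binomial expansion, [x^n] 1/(1 - x)^5 = C(n + 4, 4).
For n = 14: C(18, 4) = 3060.

3060


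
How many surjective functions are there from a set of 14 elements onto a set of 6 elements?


By inclusion-exclusion on which target elements are missed, the number of surjections from an n-set onto a k-set is
surj(n, k) = sum_{j=0}^{k} (-1)^j C(k, j) (k - j)^n.
Equivalently surj(n, k) = k! * S(n, k), where S(n, k) is the Stirling number of the second kind.
For n = 14, k = 6:
S(14, 6) = 63436373, so
surj = 6! * 63436373 = 720 * 63436373 = 45674188560.

45674188560


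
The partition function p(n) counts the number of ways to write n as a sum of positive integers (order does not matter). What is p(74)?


Using the generating function prod_{k>=1} 1/(1-x^k), we compute p(74).
By dynamic programming over parts 1 through 74:
p(74) = 7089500

7089500


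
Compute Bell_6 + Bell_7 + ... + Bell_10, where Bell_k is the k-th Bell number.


Recall Bell_k counts set partitions of a k-set (with Bell_0 = 1 by convention).
Bell_6 through Bell_10: 203, 877, 4140, 21147, 115975
Sum = 203 + 877 + 4140 + 21147 + 115975 = 142342.

142342


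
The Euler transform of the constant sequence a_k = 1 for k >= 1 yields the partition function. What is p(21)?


The Euler transform converts the sequence a_k = 1 into the number of integer partitions.
Using the recurrence or dynamic programming:
p(21) = 792

792


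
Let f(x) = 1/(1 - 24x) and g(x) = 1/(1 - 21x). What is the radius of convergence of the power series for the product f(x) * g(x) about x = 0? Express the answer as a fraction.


The radius of 1/(1 - 24x) is 1/24 (nearest singularity at x = 1/24), and the radius of 1/(1 - 21x) is 1/21.
The product f(x)*g(x) = 1/((1 - 24x)(1 - 21x)) has singularities at both 1/24 and 1/21, so its radius of convergence is the distance to the nearest one:
min(1/24, 1/21) = 1/24.

1/24


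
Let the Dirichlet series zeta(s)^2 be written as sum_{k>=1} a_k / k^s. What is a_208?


The Dirichlet convolution of the constant function 1 with itself gives (1 * 1)(k) = sum_{d | k} 1 = d(k), the number of positive divisors of k.
Since zeta(s) = sum_{k>=1} 1/k^s, we have zeta(s)^2 = sum_{k>=1} d(k)/k^s, so a_k = d(k).
For k = 208: the divisors are 1, 2, 4, 8, 13, 16, 26, 52, 104, 208.
Count = 10.

10


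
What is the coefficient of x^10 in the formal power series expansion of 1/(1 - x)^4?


The expansion 1/(1 - x)^r = sum_{k>=0} C(k + r - 1, r - 1) x^k follows from the multiset / negative-binomial theorem (or from repeated differentiation of the geometric series).
For r = 4 and k = 10:
C(13, 3) = 6227020800 / (6 * 3628800) = 286.

286


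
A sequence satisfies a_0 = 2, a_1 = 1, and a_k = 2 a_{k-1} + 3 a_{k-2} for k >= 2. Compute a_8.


The characteristic equation is t^2 - 2 t - 3 = 0, with roots r_1 = 3 and r_2 = -1 (so c_1 = r_1 + r_2, c_2 = -r_1 r_2 as required).
One can use the closed form a_n = A r_1^n + B r_2^n, but direct iteration is more reliable:
a_0 = 2, a_1 = 1, a_2 = 8, a_3 = 19, a_4 = 62, a_5 = 181, a_6 = 548, a_7 = 1639, a_8 = 4922.
So a_8 = 4922.

4922


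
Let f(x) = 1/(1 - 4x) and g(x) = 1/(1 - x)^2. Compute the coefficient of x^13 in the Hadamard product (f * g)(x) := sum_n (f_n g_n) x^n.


f has coefficients f_k = 4^k. For g = 1/(1 - x)^2 the coefficient is g_k = C(k + 1, 1) = k + 1. The Hadamard coefficient is (f * g)_k = 4^k * (k + 1).
For k = 13: 4^13 * 14 = 67108864 * 14 = 939524096.

939524096


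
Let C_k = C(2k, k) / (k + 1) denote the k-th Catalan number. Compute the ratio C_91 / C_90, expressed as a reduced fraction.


Using C_k = (2k)! / (k! (k+1)!), the ratio C_{k+1}/C_k simplifies to
C_{k+1}/C_k = [(2k+2)! / ((k+1)! (k+2)!)] * [k! (k+1)! / (2k)!]
 = (2k+2)(2k+1) / ((k+1)(k+2)) = 2(2k+1) / (k+2).
For k = 90: 2(2*90 + 1) / (90 + 2) = 362/92 = 181/46.

181/46


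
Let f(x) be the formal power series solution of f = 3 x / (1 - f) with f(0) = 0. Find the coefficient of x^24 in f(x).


Apply Lagrange inversion: f = 3 x * phi(f) with phi(t) = 1/(1 - t), so
[x^n] f = 3^n * (1/n) [t^(n-1)] phi(t)^n = 3^n * (1/n) [t^(n-1)] (1 - t)^(-n) = 3^n * (1/n) C(2n - 2, n - 1) = 3^n * C_{n-1}.
For n = 24: C_23 = C(46, 23) / 24 = 8233430727600/24 = 343059613650.
With the 3^24 = 282429536481 factor, the coefficient is 282429536481 * 343059613650 = 96890167668520440565650.

96890167668520440565650


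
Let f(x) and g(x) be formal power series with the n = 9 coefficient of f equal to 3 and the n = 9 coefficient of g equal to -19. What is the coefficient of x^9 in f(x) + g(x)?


Addition of formal power series is termwise.
The coefficient of x^9 in f + g = 3 + -19
= -16

-16


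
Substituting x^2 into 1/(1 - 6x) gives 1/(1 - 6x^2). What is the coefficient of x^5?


Since 1/(1 - 6x^2) only has even powers of x,
the coefficient of x^5 (odd) is 0.

0


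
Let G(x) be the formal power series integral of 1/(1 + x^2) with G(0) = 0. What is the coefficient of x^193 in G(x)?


1/(1 + x^2) = sum_{j>=0} (-1)^j x^(2j). Integrating termwise with G(0) = 0:
G(x) = sum_{j>=0} (-1)^j x^(2j+1) / (2j+1) = arctan(x).
Only odd powers are nonzero. For x^193 write 193 = 2*96 + 1, giving
(-1)^96 / 193 = 1/193 = 1/193.

1/193


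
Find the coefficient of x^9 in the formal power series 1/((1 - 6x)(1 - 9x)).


By partial fractions or Cauchy convolution:
The coefficient equals sum_{k=0}^{9} 6^k * 9^(9-k).
= 1142106075

1142106075


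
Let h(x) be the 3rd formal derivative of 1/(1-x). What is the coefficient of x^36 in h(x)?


Differentiating 3 times: d^3/dx^3 [1/(1-x)] = 3!/(1-x)^4.
The expansion 1/(1-x)^4 = sum_{k>=0} C(k+3, 3) x^k, so the coefficient of x^n in 3!/(1-x)^4 is 3! * C(n+3, 3).
For n = 36: 6 * C(39, 3) = 6 * 9139 = 54834

54834


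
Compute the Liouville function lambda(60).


The Liouville function is lambda(k) = (-1)^Omega(k), where Omega(k) counts the prime factors of k with multiplicity.
Factoring: 60 = 2 * 2 * 3 * 5, so Omega(60) = 4.
lambda(60) = (-1)^4 = 1.

1


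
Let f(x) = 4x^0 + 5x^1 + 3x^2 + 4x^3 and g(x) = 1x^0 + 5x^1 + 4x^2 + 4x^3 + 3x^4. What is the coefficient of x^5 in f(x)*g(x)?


Cauchy product at x^5:
5*3 + 3*4 + 4*4
= 43

43


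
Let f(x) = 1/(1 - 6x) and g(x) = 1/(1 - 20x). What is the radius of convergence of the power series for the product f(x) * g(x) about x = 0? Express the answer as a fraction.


The radius of 1/(1 - 6x) is 1/6 (nearest singularity at x = 1/6), and the radius of 1/(1 - 20x) is 1/20.
The product f(x)*g(x) = 1/((1 - 6x)(1 - 20x)) has singularities at both 1/6 and 1/20, so its radius of convergence is the distance to the nearest one:
min(1/6, 1/20) = 1/20.

1/20


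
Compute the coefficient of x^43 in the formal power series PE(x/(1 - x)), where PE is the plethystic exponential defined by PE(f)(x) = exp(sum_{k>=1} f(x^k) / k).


For f(x) = x/(1 - x) we have
sum_{k>=1} f(x^k) / k = sum_{k>=1} (1/k) * x^k / (1 - x^k) = sum_{k, m >= 1} x^(k m) / k,
which after exponentiating simplifies to
PE(x/(1 - x)) = prod_{k>=1} 1 / (1 - x^k).
This is the generating function for the partition function p(n), so the coefficient of x^43 is p(43).
Computing p(43) by dynamic programming over parts 1, 2, ..., 43: p(43) = 63261.

63261


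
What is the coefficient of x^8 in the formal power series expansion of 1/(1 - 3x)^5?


The general identity 1/(1 - c x)^r = sum_{k>=0} c^k C(k + r - 1, r - 1) x^k follows by substituting y = c x into 1/(1 - y)^r = sum_{k>=0} C(k + r - 1, r - 1) y^k.
For c = 3, r = 5, k = 8:
3^8 * C(12, 4) = 6561 * 495 = 3247695.

3247695


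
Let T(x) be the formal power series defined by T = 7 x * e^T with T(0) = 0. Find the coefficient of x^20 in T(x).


Apply the Lagrange inversion formula: if T = 7 x * phi(T) with phi(t) = e^t, then
[x^n] T = 7^n * (1/n) [t^(n-1)] phi(t)^n = 7^n * (1/n) [t^(n-1)] e^(n t) = 7^n * (1/n) * n^(n-1) / (n-1)! = 7^n * n^(n-1) / n!.
When c = 1 this is the Cayley count of rooted labeled trees on n vertices, divided by n!.
For n = 20: 7^20 * 20^19 / 20! = 79792266297612001 * 5242880000000000000000000/2432902008176640000 = 52109235133134368000000000000000/303046029.

52109235133134368000000000000000/303046029


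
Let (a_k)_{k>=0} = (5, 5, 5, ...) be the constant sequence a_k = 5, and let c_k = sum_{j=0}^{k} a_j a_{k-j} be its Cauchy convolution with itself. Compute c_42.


Since a_j = 5 for all j >= 0, the convolution sum becomes
c_k = sum_{j=0}^{k} 5 * 5 = 25 * (k + 1).
Equivalently, the generating function of (a_k) is 5/(1 - x) and its square is 25/(1 - x)^2 = sum_{k>=0} 25(k + 1) x^k.
For k = 42: 25 * 43 = 1075.

1075


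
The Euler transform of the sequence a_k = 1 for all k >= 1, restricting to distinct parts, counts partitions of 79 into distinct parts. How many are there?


Partitions of 79 into distinct parts can be computed via generating function.
Product (1+x)(1+x^2)(1+x^3)...
The coefficient of x^79 = 70488

70488


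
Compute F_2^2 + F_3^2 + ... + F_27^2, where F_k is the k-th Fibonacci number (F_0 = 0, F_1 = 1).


There is a standard identity sum_{k=0}^{N} F_k^2 = F_N * F_{N+1} (proved inductively from the telescoping relation F_k^2 = F_k F_{k+1} - F_{k-1} F_k). Then
sum_{k=2}^{27} F_k^2 = F_27 F_28 - F_1 F_2.
Computing: F_27 = 196418, F_28 = 317811, F_1 = 1, F_2 = 1.
Sum = 196418 * 317811 - 1 * 1 = 62423800997.

62423800997


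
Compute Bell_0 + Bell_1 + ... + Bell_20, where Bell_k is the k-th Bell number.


Recall Bell_k counts set partitions of a k-set (with Bell_0 = 1 by convention).
Bell_0 through Bell_20: 1, 1, 2, 5, 15, 52, 203, 877, 4140, 21147, 115975, 678570, 4213597, 27644437, 190899322, 1382958545, 10480142147, 82864869804, 682076806159, 5832742205057, 51724158235372
Sum = 1 + 1 + 2 + 5 + 15 + 52 + 203 + 877 + 4140 + 21147 + 115975 + 678570 + 4213597 + 27644437 + 190899322 + 1382958545 + 10480142147 + 82864869804 + 682076806159 + 5832742205057 + 51724158235372 = 58333928795428.

58333928795428


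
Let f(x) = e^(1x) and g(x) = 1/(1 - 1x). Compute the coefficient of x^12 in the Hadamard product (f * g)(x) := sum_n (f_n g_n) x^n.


Expanding: f_k = 1^k/k! (from e^(1x)) and g_k = 1^k (from 1/(1 - 1x)). So the Hadamard coefficient (f * g)_k = 1^k 1^k / k! = (1)^k / k!.
For k = 12: 1^12/12! = 1/479001600 = 1/479001600.

1/479001600


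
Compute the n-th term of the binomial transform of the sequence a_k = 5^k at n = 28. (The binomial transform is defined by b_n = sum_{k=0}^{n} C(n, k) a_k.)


With a_k = 5^k, b_n = sum_{k=0}^{n} C(n, k) 5^k = (1 + 5)^n by the binomial theorem.
For n = 28: (1 + 5)^28 = 6^28 = 6140942214464815497216.

6140942214464815497216


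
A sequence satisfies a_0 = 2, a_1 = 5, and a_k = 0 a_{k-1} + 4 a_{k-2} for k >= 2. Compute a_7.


The characteristic equation is t^2 - 0 t - 4 = 0, with roots r_1 = 2 and r_2 = -2 (so c_1 = r_1 + r_2, c_2 = -r_1 r_2 as required).
One can use the closed form a_n = A r_1^n + B r_2^n, but direct iteration is more reliable:
a_0 = 2, a_1 = 5, a_2 = 8, a_3 = 20, a_4 = 32, a_5 = 80, a_6 = 128, a_7 = 320.
So a_7 = 320.

320


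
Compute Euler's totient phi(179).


phi(n) counts integers in [1, n] coprime to n. Using the multiplicative formula phi(n) = n * prod_{p | n} (1 - 1/p):
179 = 179, so
phi(179) = 179 * (1 - 1/179) = 178.

178


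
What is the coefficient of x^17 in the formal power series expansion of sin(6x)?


The Maclaurin series is sin(t) = sum_{k>=0} (-1)^k t^(2k+1) / (2k+1)!, so substituting t = 6x, only odd powers of x are nonzero, with coefficient of x^(2k+1) equal to (-1)^k 6^(2k+1) / (2k+1)!.
Write 17 = 2*8 + 1, giving the coefficient (-1)^8 * 6^17 / 17! = 16926659444736/355687428096000 = 708588/14889875.

708588/14889875


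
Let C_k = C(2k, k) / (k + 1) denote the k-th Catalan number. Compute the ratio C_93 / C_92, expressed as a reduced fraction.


Using C_k = (2k)! / (k! (k+1)!), the ratio C_{k+1}/C_k simplifies to
C_{k+1}/C_k = [(2k+2)! / ((k+1)! (k+2)!)] * [k! (k+1)! / (2k)!]
 = (2k+2)(2k+1) / ((k+1)(k+2)) = 2(2k+1) / (k+2).
For k = 92: 2(2*92 + 1) / (92 + 2) = 370/94 = 185/47.

185/47


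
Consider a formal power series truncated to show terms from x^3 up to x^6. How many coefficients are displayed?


From x^3 to x^6 inclusive, the count is 6 - 3 + 1 = 4.

4


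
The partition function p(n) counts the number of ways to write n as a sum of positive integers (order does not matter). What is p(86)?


Using the generating function prod_{k>=1} 1/(1-x^k), we compute p(86).
By dynamic programming over parts 1 through 86:
p(86) = 34262962

34262962


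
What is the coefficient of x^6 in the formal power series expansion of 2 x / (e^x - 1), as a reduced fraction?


The exponential generating function for Bernoulli numbers is
x / (e^x - 1) = sum_{k>=0} B_k x^k / k!.
So the coefficient of x^6 in 2 x / (e^x - 1) is 2 B_6 / 6!.
Computing: B_6 = 1/42, 6! = 720, giving
2 * 1/42 / 720 = 1/15120.

1/15120


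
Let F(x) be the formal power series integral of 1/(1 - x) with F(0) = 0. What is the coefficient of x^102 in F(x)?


1/(1 - x) = sum_{k>=0} x^k. Integrating termwise and using F(0) = 0 gives
F(x) = sum_{k>=0} x^(k+1) / (k+1) = sum_{m>=1} x^m / m = -ln(1 - x).
So the coefficient of x^102 is 1/102 = 1/102.

1/102


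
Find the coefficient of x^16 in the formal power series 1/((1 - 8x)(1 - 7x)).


By partial fractions or Cauchy convolution:
The coefficient equals sum_{k=0}^{16} 8^k * 7^(16-k).
= 2019169299698041

2019169299698041


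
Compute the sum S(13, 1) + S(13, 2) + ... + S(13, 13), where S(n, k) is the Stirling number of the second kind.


By definition, S(n, k) counts partitions of an n-set into exactly k nonempty blocks.
Computing row n = 13 for k = 1..13:
S(13, k): 1, 4095, 261625, 2532530, 7508501, 9321312, 5715424, 1899612, 359502, 39325, 2431, 78, 1
Sum = 27644437. (This equals Bell_13 since the sum runs over all k.)

27644437


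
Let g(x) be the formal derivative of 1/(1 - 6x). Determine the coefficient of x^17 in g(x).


Differentiate termwise: d/dx sum_{k>=0} 6^k x^k = sum_{k>=1} k 6^k x^(k-1) = sum_{j>=0} (j+1) 6^(j+1) x^j.
Equivalently, d/dx [1/(1 - 6x)] = 6/(1 - 6x)^2.
For j = 17: 18 * 6^18 = 18 * 101559956668416 = 1828079220031488.

1828079220031488


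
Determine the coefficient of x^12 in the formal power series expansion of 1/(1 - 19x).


The geometric series identity gives 1/(1 - c x) = sum_{k>=0} c^k x^k, so the coefficient of x^k is c^k.
Here c = 19 and k = 12.
Computing: 19^12 = 2213314919066161

2213314919066161


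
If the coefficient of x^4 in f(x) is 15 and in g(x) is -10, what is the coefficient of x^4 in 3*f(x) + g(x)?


Scalar multiplication scales coefficients: 3 * 15 = 45.
Then add the g coefficient: 45 + -10
= 35

35


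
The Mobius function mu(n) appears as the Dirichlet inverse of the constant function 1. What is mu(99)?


99 has a squared prime factor, so mu(99) = 0.
Factorization reveals a repeated prime.

0


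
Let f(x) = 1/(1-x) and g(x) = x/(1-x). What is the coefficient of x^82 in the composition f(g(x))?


First simplify the composition: f(g(x)) = 1/(1 - x/(1-x)) = (1-x)/((1-x) - x) = (1-x)/(1-2x).
Now extract the coefficient. Write (1-x)/(1-2x) = 1/(1-2x) - x/(1-2x).
The coefficient of x^n in 1/(1-2x) is 2^n, and in x/(1-2x) is 2^(n-1) (for n >= 1).
So the coefficient of x^82 is 2^82 - 2^81 = 4835703278458516698824704 - 2417851639229258349412352 = 2417851639229258349412352.

2417851639229258349412352


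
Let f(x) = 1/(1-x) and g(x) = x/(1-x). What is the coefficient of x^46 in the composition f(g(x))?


First simplify the composition: f(g(x)) = 1/(1 - x/(1-x)) = (1-x)/((1-x) - x) = (1-x)/(1-2x).
Now extract the coefficient. Write (1-x)/(1-2x) = 1/(1-2x) - x/(1-2x).
The coefficient of x^n in 1/(1-2x) is 2^n, and in x/(1-2x) is 2^(n-1) (for n >= 1).
So the coefficient of x^46 is 2^46 - 2^45 = 70368744177664 - 35184372088832 = 35184372088832.

35184372088832


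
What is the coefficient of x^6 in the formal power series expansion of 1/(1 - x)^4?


The expansion 1/(1 - x)^r = sum_{k>=0} C(k + r - 1, r - 1) x^k follows from the multiset / negative-binomial theorem (or from repeated differentiation of the geometric series).
For r = 4 and k = 6:
C(9, 3) = 362880 / (6 * 720) = 84.

84


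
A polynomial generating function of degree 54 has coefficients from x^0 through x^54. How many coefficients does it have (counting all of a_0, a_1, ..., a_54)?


A polynomial of degree 54 takes the form a_0 + a_1 x + ... + a_54 x^54.
The number of coefficients is 54 + 1 = 55.

55


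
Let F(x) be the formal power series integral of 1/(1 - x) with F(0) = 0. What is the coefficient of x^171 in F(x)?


1/(1 - x) = sum_{k>=0} x^k. Integrating termwise and using F(0) = 0 gives
F(x) = sum_{k>=0} x^(k+1) / (k+1) = sum_{m>=1} x^m / m = -ln(1 - x).
So the coefficient of x^171 is 1/171 = 1/171.

1/171


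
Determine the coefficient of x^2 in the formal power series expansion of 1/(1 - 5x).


The geometric series identity gives 1/(1 - c x) = sum_{k>=0} c^k x^k, so the coefficient of x^k is c^k.
Here c = 5 and k = 2.
Computing: 5^2 = 25

25


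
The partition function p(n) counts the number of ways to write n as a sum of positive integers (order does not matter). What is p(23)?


Using the generating function prod_{k>=1} 1/(1-x^k), we compute p(23).
By dynamic programming over parts 1 through 23:
p(23) = 1255

1255


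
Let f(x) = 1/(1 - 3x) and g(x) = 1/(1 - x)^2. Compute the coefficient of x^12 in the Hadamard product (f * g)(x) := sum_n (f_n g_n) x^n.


f has coefficients f_k = 3^k. For g = 1/(1 - x)^2 the coefficient is g_k = C(k + 1, 1) = k + 1. The Hadamard coefficient is (f * g)_k = 3^k * (k + 1).
For k = 12: 3^12 * 13 = 531441 * 13 = 6908733.

6908733


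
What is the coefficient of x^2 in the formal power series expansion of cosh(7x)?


The Maclaurin series is cosh(t) = sum_{m>=0} t^(2m) / (2m)!, so substituting t = 7x, only even powers of x are nonzero, with coefficient of x^(2m) equal to 7^(2m) / (2m)!.
For x^2 the coefficient is 7^2/2! = 49/2 = 49/2.

49/2


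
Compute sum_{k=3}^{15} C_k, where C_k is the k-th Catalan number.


C_3 through C_15: 5, 14, 42, 132, 429, 1430, 4862, 16796, 58786, 208012, 742900, 2674440, 9694845
Sum = 5 + 14 + 42 + 132 + 429 + 1430 + 4862 + 16796 + 58786 + 208012 + 742900 + 2674440 + 9694845
= 13402693

13402693


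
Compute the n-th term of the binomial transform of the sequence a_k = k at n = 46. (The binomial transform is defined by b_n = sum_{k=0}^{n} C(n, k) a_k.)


With a_k = k, b_n = sum_{k=0}^{n} C(n, k) k. Using k * C(n, k) = n * C(n-1, k-1) gives b_n = n * sum_{k>=1} C(n-1, k-1) = n * 2^(n-1).
For n = 46: 46 * 2^45 = 46 * 35184372088832 = 1618481116086272.

1618481116086272


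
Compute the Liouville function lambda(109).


The Liouville function is lambda(k) = (-1)^Omega(k), where Omega(k) counts the prime factors of k with multiplicity.
Factoring: 109 = 109, so Omega(109) = 1.
lambda(109) = (-1)^1 = -1.

-1


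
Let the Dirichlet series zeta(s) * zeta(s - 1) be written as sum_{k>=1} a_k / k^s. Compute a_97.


Convolution gives a_k = sum_{d | k} d * 1 = sum_{d | k} d = sigma(k), the sum of positive divisors of k.
For k = 97, the divisors are 1, 97, so
sigma(97) = 1 + 97 = 98.

98


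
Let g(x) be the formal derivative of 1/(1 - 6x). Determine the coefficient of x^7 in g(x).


Differentiate termwise: d/dx sum_{k>=0} 6^k x^k = sum_{k>=1} k 6^k x^(k-1) = sum_{j>=0} (j+1) 6^(j+1) x^j.
Equivalently, d/dx [1/(1 - 6x)] = 6/(1 - 6x)^2.
For j = 7: 8 * 6^8 = 8 * 1679616 = 13436928.

13436928


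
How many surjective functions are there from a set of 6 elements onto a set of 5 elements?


By inclusion-exclusion on which target elements are missed, the number of surjections from an n-set onto a k-set is
surj(n, k) = sum_{j=0}^{k} (-1)^j C(k, j) (k - j)^n.
Equivalently surj(n, k) = k! * S(n, k), where S(n, k) is the Stirling number of the second kind.
For n = 6, k = 5:
S(6, 5) = 15, so
surj = 5! * 15 = 120 * 15 = 1800.

1800


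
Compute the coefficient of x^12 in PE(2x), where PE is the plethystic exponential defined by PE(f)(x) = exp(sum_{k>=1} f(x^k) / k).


With f(x) = 2x, the exponent is sum_{k>=1} 2 x^k / k = 2 * (-ln(1 - x)). Exponentiating:
PE(2x) = exp(-2 ln(1 - x)) = 1/(1 - x)^2.
By the negative binomial expansion, [x^n] 1/(1 - x)^2 = C(n + 1, 1).
For n = 12: C(13, 1) = 13.

13


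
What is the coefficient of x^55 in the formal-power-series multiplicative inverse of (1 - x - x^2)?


Let the inverse be f(x) = sum_{k>=0} a_k x^k. From f(x) * (1 - x - x^2) = 1 and matching coefficients:
 x^0: a_0 = 1.
 x^1: a_1 - a_0 = 0, so a_1 = 1.
 x^k (k >= 2): a_k - a_{k-1} - a_{k-2} = 0, i.e. a_k = a_{k-1} + a_{k-2}.
This is the Fibonacci-type recurrence shifted so that a_0 = a_1 = 1.
Iterating: a_0=1, a_1=1, a_2=2, a_3=3, a_4=5, a_5=8, a_6=13, a_7=21, a_8=34, a_9=55, ...
a_55 = 225851433717.

225851433717


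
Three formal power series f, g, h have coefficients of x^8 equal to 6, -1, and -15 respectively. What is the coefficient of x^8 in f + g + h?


Series addition is componentwise:
6 + -1 + -15
= -10

-10


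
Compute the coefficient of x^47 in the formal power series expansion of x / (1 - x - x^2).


Let f(x) = sum_{k>=0} a_k x^k. Multiplying f(x) * (1 - x - x^2) = x and matching coefficients gives a_0 = 0, a_1 = 1, and a_k = a_{k-1} + a_{k-2} for k >= 2. These are the Fibonacci numbers F_k.
Iterating from F_0 = 0, F_1 = 1:
F_0=0, F_1=1, F_2=1, F_3=2, F_4=3, F_5=5, F_6=8, F_7=13, F_8=21, F_9=34, ...
F_47 = 2971215073.

2971215073


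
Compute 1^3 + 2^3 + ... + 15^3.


This power sum has a closed form given by Faulhaber's formula
sum_{k=1}^{m} k^p = (1 / (p + 1)) * sum_{j=0}^{p} C(p + 1, j) B_j m^(p + 1 - j),
but for small m direct computation is fastest:
1 + 8 + 27 + 64 + 125 + 216 + 343 + 512 + 729 + 1000 + 1331 + 1728 + 2197 + 2744 + 3375 = 14400.

14400


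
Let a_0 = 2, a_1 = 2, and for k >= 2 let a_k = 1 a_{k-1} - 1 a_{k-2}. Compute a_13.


Iterating the recurrence forward:
a_0 = 2
a_1 = 2
a_2 = 1*2 - 1*2 = 0
a_3 = 1*0 - 1*2 = -2
a_4 = 1*-2 - 1*0 = -2
a_5 = 1*-2 - 1*-2 = 0
a_6 = 1*0 - 1*-2 = 2
a_7 = 1*2 - 1*0 = 2
a_8 = 1*2 - 1*2 = 0
a_9 = 1*0 - 1*2 = -2
a_10 = 1*-2 - 1*0 = -2
a_11 = 1*-2 - 1*-2 = 0
a_12 = 1*0 - 1*-2 = 2
a_13 = 1*2 - 1*0 = 2
So a_13 = 2.

2


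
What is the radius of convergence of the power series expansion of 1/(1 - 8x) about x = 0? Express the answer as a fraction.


Expanding 1/(1 - 8x) = sum_{k>=0} 8^k x^k, the series converges when |8x| < 1, i.e., |x| < 1/8.
So the radius of convergence is 1/8 = 1/8.

1/8


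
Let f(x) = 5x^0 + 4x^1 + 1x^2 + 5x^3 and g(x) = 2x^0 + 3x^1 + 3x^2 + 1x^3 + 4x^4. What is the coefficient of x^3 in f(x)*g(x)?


Cauchy product at x^3:
5*1 + 4*3 + 1*3 + 5*2
= 30

30


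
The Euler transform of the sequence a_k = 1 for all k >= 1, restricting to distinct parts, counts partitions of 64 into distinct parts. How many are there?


Partitions of 64 into distinct parts can be computed via generating function.
Product (1+x)(1+x^2)(1+x^3)...
The coefficient of x^64 = 16444

16444


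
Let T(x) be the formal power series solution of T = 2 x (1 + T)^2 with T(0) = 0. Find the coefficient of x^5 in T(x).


Apply the Lagrange inversion formula: if T = 2 x * phi(T) with phi(t) = (1 + t)^2, then [x^n] T = 2^n * (1/n) [t^(n-1)] phi(t)^n = 2^n * (1/n) [t^(n-1)] (1 + t)^(2n) = 2^n * (1/n) C(2n, n-1).
Using the identity C(2n, n-1) = C(2n, n) * n / (n+1), the unscaled factor equals C(2n, n) / (n+1) = C_n, the n-th Catalan number.
For n = 5: C_5 = C(10, 5) / 6 = 252/6 = 42.
With the 2^5 = 32 factor, the coefficient is 32 * 42 = 1344.

1344


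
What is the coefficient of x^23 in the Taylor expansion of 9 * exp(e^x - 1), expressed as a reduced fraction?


exp(e^x - 1) = sum_{k>=0} Bell_k x^k / k!, where Bell_k is the k-th Bell number.
So the coefficient of x^23 is 9 * Bell_23 / 23!.
Computing: Bell_23 = 44152005855084346 and 23! = 25852016738884976640000, giving
9 * 44152005855084346/25852016738884976640000 = 22076002927542173/1436223152160276480000.

22076002927542173/1436223152160276480000


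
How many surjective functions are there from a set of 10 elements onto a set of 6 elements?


By inclusion-exclusion on which target elements are missed, the number of surjections from an n-set onto a k-set is
surj(n, k) = sum_{j=0}^{k} (-1)^j C(k, j) (k - j)^n.
Equivalently surj(n, k) = k! * S(n, k), where S(n, k) is the Stirling number of the second kind.
For n = 10, k = 6:
S(10, 6) = 22827, so
surj = 6! * 22827 = 720 * 22827 = 16435440.

16435440


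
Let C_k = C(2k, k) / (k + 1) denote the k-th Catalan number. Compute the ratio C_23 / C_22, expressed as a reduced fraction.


Using C_k = (2k)! / (k! (k+1)!), the ratio C_{k+1}/C_k simplifies to
C_{k+1}/C_k = [(2k+2)! / ((k+1)! (k+2)!)] * [k! (k+1)! / (2k)!]
 = (2k+2)(2k+1) / ((k+1)(k+2)) = 2(2k+1) / (k+2).
For k = 22: 2(2*22 + 1) / (22 + 2) = 90/24 = 15/4.

15/4


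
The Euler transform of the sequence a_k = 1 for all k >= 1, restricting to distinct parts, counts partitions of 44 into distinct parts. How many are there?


Partitions of 44 into distinct parts can be computed via generating function.
Product (1+x)(1+x^2)(1+x^3)...
The coefficient of x^44 = 1816

1816


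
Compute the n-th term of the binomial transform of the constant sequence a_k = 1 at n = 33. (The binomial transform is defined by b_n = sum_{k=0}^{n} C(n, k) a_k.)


With a_k = 1 for all k, b_n = sum_{k=0}^{n} C(n, k) = 2^n by the binomial theorem.
For n = 33: 2^33 = 8589934592.

8589934592


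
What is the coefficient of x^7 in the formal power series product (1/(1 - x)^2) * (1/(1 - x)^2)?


Combine the factors: (1/(1 - x)^2) * (1/(1 - x)^2) = 1/(1 - x)^4.
Then use 1/(1 - x)^r = sum_{k>=0} C(k + r - 1, r - 1) x^k with r = 4 and k = 7:
C(10, 3) = 120.

120


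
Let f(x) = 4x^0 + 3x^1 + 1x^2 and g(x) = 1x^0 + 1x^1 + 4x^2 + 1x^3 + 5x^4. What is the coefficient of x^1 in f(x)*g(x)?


Cauchy product at x^1:
4*1 + 3*1
= 7

7


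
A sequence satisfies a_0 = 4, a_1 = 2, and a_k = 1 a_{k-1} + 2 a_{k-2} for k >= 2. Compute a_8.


The characteristic equation is t^2 - 1 t - 2 = 0, with roots r_1 = 2 and r_2 = -1 (so c_1 = r_1 + r_2, c_2 = -r_1 r_2 as required).
One can use the closed form a_n = A r_1^n + B r_2^n, but direct iteration is more reliable:
a_0 = 4, a_1 = 2, a_2 = 10, a_3 = 14, a_4 = 34, a_5 = 62, a_6 = 130, a_7 = 254, a_8 = 514.
So a_8 = 514.

514


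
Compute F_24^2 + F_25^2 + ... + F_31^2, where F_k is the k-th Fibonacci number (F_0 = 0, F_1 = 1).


There is a standard identity sum_{k=0}^{N} F_k^2 = F_N * F_{N+1} (proved inductively from the telescoping relation F_k^2 = F_k F_{k+1} - F_{k-1} F_k). Then
sum_{k=24}^{31} F_k^2 = F_31 F_32 - F_23 F_24.
Computing: F_31 = 1346269, F_32 = 2178309, F_23 = 28657, F_24 = 46368.
Sum = 1346269 * 2178309 - 28657 * 46368 = 2931261111345.

2931261111345


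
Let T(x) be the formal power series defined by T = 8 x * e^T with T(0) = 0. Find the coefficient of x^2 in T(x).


Apply the Lagrange inversion formula: if T = 8 x * phi(T) with phi(t) = e^t, then
[x^n] T = 8^n * (1/n) [t^(n-1)] phi(t)^n = 8^n * (1/n) [t^(n-1)] e^(n t) = 8^n * (1/n) * n^(n-1) / (n-1)! = 8^n * n^(n-1) / n!.
When c = 1 this is the Cayley count of rooted labeled trees on n vertices, divided by n!.
For n = 2: 8^2 * 2^1 / 2! = 64 * 2/2 = 64.

64


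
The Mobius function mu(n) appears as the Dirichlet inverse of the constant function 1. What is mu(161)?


161 = 7 * 23 (all distinct primes).
mu(161) = (-1)^2 = 1

1


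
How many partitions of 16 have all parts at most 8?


Using the generating function (1-x)^(-1)(1-x^2)^(-1)...(1-x^8)^(-1),
the coefficient of x^16 counts these restricted partitions.
Result = 186

186


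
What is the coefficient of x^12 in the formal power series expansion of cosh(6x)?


The Maclaurin series is cosh(t) = sum_{m>=0} t^(2m) / (2m)!, so substituting t = 6x, only even powers of x are nonzero, with coefficient of x^(2m) equal to 6^(2m) / (2m)!.
For x^12 the coefficient is 6^12/12! = 2176782336/479001600 = 8748/1925.

8748/1925


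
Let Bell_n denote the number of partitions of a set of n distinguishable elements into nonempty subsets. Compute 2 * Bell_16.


Bell_16 can be computed from the Bell triangle or from Dobinski's identity Bell_n = (1/e) * sum_{k>=0} k^n / k!.
Computing Bell_16 = 10480142147.
Then 2 * 10480142147 = 20960284294.

20960284294


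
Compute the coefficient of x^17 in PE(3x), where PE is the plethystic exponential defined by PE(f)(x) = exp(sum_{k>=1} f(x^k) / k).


With f(x) = 3x, the exponent is sum_{k>=1} 3 x^k / k = 3 * (-ln(1 - x)). Exponentiating:
PE(3x) = exp(-3 ln(1 - x)) = 1/(1 - x)^3.
By the negative binomial expansion, [x^n] 1/(1 - x)^3 = C(n + 2, 2).
For n = 17: C(19, 2) = 171.

171


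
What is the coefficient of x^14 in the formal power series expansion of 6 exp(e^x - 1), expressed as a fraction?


exp(e^x - 1) is the exponential generating function for the Bell numbers Bell_k: exp(e^x - 1) = sum_{k>=0} Bell_k x^k / k!.
So the coefficient of x^14 in 6 exp(e^x - 1) is 6 Bell_14 / 14!.
Computing: Bell_14 = 190899322 and 14! = 87178291200, giving
6 * 190899322/87178291200 = 95449661/7264857600.

95449661/7264857600


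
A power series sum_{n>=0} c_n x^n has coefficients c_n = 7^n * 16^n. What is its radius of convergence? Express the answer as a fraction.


By the root test (Cauchy-Hadamard), the radius is R = 1 / limsup_n |c_n|^(1/n).
Here |c_n|^(1/n) = (7^n * 16^n)^(1/n) = 7 * 16 = 112 for all n.
So R = 1/112 = 1/112.

1/112


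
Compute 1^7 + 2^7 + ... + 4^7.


This power sum has a closed form given by Faulhaber's formula
sum_{k=1}^{m} k^p = (1 / (p + 1)) * sum_{j=0}^{p} C(p + 1, j) B_j m^(p + 1 - j),
but for small m direct computation is fastest:
1 + 128 + 2187 + 16384 = 18700.

18700


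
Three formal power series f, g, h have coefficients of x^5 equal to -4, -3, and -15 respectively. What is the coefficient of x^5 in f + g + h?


Series addition is componentwise:
-4 + -3 + -15
= -22

-22


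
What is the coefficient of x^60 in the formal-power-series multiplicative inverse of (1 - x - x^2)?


Let the inverse be f(x) = sum_{k>=0} a_k x^k. From f(x) * (1 - x - x^2) = 1 and matching coefficients:
 x^0: a_0 = 1.
 x^1: a_1 - a_0 = 0, so a_1 = 1.
 x^k (k >= 2): a_k - a_{k-1} - a_{k-2} = 0, i.e. a_k = a_{k-1} + a_{k-2}.
This is the Fibonacci-type recurrence shifted so that a_0 = a_1 = 1.
Iterating: a_0=1, a_1=1, a_2=2, a_3=3, a_4=5, a_5=8, a_6=13, a_7=21, a_8=34, a_9=55, ...
a_60 = 2504730781961.

2504730781961
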